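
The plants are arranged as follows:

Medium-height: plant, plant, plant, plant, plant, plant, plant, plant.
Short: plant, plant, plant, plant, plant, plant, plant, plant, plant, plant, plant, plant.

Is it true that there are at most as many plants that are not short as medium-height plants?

True

There are 8 plants that are not short.
There are 8 medium-height plants.
The claim requires 8 ≤ 8, which holds.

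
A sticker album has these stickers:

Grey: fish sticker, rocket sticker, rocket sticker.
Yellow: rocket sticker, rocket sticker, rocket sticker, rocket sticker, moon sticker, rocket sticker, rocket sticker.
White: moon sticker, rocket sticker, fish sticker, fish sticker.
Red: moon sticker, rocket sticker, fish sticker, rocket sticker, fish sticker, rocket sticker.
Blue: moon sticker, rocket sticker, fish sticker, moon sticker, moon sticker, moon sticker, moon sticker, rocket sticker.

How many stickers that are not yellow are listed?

Total stickers: 28; with the excluded value: 7; remaining 28 − 7 = 21.

21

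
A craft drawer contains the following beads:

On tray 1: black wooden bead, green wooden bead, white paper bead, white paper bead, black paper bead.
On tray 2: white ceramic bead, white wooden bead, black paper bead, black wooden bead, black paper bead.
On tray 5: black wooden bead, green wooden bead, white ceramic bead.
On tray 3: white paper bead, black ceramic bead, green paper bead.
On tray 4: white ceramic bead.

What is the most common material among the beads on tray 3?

paper

Counts by material (restricted to beads on tray 3): paper 2, ceramic 1.
The maximum is 2, held uniquely by paper.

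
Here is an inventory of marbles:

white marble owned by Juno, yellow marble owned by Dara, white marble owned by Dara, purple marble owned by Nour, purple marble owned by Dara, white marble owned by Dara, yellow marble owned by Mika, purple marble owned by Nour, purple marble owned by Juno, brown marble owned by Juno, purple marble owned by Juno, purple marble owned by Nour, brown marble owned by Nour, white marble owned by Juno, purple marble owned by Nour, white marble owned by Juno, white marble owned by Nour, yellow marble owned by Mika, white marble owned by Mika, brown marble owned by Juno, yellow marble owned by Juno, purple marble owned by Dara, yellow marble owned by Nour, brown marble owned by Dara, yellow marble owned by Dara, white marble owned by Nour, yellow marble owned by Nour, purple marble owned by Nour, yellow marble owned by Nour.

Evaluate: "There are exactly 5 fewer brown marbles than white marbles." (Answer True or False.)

brown marbles: 4.
white marbles: 8.
The claim requires 8 − 4 (= 4) to equal 5, which does not hold.

False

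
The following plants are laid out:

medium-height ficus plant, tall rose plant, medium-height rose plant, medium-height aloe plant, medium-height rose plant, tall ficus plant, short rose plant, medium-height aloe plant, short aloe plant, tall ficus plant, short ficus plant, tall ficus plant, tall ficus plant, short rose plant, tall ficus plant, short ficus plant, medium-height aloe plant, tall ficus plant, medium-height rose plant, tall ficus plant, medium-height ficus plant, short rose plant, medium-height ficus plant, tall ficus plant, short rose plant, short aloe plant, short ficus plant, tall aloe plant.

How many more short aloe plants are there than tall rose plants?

1

short aloe plants: 2.
tall rose plants: 1.
2 − 1 = 1.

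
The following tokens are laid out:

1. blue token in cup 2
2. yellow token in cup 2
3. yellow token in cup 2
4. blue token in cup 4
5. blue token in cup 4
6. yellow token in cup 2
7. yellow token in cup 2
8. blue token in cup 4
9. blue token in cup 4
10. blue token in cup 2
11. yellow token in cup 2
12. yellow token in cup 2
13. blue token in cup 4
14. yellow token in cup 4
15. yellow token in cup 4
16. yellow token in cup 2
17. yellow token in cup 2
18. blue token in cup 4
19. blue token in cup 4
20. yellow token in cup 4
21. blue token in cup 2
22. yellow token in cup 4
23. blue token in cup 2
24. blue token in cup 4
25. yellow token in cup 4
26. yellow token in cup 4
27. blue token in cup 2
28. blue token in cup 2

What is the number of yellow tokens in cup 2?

8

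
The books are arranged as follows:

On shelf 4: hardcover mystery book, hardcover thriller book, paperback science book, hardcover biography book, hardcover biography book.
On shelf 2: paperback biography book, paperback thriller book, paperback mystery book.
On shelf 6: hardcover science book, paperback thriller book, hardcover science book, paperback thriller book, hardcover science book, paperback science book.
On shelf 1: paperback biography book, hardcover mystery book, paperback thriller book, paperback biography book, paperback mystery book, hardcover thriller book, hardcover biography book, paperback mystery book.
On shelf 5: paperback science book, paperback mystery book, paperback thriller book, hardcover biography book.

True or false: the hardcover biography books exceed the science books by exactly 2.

There are 4 hardcover biography books.
There are 6 science books.
The claim requires 4 − 6 (= -2) to equal 2, which does not hold.

False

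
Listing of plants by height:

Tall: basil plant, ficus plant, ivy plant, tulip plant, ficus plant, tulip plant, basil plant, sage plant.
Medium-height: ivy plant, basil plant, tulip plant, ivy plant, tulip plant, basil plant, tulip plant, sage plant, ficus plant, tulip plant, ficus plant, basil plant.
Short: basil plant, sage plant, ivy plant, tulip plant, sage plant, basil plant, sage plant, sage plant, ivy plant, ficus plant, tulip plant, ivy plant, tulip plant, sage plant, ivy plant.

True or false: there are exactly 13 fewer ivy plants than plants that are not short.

True

|ivy plants| = 7.
|plants that are not short| = 20.
The claim requires 20 − 7 (= 13) to equal 13, which holds.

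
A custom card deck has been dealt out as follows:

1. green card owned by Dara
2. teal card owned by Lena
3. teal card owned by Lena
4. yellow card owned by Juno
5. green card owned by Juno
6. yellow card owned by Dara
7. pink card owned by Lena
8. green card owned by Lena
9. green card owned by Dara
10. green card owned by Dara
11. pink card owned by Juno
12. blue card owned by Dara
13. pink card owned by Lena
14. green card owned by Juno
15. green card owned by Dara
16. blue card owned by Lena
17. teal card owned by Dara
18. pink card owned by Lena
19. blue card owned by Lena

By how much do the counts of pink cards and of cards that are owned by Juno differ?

0

pink cards: 4. cards owned by Juno: 4.
|4 − 4| = 4 − 4 = 0.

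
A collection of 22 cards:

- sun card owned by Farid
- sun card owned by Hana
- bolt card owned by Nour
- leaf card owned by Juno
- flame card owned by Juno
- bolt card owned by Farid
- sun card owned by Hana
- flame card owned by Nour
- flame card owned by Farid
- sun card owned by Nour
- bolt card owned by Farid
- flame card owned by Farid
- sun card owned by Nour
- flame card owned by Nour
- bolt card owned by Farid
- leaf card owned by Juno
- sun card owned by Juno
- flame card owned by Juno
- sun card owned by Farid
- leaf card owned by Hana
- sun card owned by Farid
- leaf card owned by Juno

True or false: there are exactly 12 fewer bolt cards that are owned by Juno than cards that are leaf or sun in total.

Count of bolt cards owned by Juno: 0.
There are 12 cards that are leaf or sun.
The claim requires 12 − 0 (= 12) to equal 12, which holds.

True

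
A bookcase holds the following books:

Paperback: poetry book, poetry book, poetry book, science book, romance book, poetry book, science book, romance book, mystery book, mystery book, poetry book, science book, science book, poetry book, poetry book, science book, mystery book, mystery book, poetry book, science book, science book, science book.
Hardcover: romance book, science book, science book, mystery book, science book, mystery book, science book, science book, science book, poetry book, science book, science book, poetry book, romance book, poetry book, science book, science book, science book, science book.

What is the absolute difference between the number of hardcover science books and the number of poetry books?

hardcover science books: 12. poetry books: 11.
|12 − 11| = 12 − 11 = 1.

1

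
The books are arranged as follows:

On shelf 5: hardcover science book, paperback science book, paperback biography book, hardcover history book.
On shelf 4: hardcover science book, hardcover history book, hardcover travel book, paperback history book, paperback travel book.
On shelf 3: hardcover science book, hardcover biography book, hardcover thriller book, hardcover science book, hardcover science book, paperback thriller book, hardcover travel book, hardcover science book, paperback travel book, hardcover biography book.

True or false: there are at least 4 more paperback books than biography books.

|paperback books| = 6.
|biography books| = 3.
The claim requires 6 − 3 = 3 ≥ 4, which does not hold.

False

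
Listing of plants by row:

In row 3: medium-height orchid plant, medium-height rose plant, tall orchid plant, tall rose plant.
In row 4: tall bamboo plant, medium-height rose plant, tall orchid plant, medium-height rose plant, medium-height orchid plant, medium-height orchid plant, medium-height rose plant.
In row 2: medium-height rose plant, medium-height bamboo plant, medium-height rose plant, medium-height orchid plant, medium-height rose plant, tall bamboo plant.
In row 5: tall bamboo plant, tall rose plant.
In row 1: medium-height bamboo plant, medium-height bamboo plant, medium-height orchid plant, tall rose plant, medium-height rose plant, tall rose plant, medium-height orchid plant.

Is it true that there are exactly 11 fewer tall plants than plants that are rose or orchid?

tall plants: 9.
plants that are rose or orchid: 20.
The claim requires 20 − 9 (= 11) to equal 11, which holds.

True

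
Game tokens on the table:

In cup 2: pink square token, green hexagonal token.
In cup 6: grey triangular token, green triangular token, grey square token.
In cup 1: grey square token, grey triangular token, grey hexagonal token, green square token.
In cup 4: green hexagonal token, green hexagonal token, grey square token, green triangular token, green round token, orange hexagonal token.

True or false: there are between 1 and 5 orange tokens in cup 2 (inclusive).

False

There are 0 orange tokens in cup 2.
The claim requires 1 ≤ 0 ≤ 5, which does not hold.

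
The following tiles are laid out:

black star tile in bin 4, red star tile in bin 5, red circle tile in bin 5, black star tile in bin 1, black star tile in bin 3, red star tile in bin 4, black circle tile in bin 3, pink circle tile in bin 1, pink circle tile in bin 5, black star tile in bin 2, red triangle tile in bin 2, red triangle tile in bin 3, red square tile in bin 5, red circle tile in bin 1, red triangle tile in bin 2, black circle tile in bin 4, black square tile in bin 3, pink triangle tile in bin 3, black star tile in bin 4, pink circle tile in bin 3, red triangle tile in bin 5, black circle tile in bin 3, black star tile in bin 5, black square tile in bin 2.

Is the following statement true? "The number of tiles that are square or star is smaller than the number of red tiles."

False

There are 11 tiles that are square or star.
There are 9 red tiles.
The claim requires 11 < 9, which does not hold.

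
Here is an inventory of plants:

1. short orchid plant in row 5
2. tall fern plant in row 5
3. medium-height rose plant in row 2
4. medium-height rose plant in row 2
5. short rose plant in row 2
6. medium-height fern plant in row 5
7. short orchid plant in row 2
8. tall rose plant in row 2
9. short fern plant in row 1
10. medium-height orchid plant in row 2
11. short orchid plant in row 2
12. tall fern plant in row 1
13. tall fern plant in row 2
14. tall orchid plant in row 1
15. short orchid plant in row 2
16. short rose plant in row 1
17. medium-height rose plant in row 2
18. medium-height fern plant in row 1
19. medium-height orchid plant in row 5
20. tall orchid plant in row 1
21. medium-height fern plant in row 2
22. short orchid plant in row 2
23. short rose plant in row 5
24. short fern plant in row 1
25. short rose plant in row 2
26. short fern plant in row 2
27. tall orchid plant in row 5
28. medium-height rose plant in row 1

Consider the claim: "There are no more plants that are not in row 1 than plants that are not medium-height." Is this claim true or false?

|plants that are not in row 1| = 20.
|plants that are not medium-height| = 19.
The claim requires 20 ≤ 19, which does not hold.

False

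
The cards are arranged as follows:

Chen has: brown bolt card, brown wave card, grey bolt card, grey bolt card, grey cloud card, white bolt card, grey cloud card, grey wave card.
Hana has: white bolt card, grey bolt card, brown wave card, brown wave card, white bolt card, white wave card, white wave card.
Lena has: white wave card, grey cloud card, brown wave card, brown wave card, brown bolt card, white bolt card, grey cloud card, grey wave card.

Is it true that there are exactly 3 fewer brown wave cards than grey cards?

|brown wave cards| = 5.
|grey cards| = 9.
The claim requires 9 − 5 (= 4) to equal 3, which does not hold.

False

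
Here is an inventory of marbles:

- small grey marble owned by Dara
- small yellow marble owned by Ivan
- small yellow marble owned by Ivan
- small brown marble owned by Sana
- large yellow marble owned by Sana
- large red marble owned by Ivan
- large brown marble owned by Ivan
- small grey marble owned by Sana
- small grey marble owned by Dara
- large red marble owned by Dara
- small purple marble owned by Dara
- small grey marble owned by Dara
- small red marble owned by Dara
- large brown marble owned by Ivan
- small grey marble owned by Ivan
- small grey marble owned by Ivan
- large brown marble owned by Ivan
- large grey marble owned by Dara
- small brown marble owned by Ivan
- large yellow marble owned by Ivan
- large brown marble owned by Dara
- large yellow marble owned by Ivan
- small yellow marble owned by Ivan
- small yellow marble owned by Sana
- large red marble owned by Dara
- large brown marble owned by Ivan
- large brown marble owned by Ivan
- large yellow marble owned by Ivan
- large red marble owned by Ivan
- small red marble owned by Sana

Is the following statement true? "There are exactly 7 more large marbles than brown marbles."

large marbles: 15.
brown marbles: 8.
The claim requires 15 − 8 (= 7) to equal 7, which holds.

True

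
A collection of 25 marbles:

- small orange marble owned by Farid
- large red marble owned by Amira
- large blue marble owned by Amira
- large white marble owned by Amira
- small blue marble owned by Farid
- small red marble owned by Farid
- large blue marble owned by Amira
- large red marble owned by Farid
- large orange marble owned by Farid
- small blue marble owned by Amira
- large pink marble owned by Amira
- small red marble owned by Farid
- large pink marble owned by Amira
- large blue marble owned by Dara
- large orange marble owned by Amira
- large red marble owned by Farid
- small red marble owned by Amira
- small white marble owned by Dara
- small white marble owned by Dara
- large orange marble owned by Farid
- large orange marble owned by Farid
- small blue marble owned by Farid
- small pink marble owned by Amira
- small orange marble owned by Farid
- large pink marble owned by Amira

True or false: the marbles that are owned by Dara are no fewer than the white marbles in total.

True

Count of marbles owned by Dara: 3.
There are 3 white marbles.
The claim requires 3 ≥ 3, which holds.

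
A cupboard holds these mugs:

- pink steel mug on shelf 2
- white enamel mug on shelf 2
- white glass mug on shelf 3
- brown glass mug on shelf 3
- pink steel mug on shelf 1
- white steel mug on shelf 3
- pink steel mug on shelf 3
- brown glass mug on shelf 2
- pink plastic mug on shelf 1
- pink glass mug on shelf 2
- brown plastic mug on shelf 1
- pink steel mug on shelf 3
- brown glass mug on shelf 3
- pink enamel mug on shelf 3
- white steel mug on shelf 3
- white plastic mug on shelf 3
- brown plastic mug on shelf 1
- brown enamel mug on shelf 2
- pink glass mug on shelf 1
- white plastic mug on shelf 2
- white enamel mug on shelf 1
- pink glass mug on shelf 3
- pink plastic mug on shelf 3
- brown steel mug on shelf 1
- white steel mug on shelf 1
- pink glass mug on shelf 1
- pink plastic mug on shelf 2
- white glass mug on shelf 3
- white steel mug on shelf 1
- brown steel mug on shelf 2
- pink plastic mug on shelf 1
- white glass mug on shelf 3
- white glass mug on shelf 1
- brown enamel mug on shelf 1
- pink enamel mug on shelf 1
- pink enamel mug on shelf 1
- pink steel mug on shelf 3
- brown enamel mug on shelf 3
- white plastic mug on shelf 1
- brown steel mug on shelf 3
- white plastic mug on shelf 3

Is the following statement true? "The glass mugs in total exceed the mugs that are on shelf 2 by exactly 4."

False

glass mugs: 11.
mugs on shelf 2: 8.
The claim requires 11 − 8 (= 3) to equal 4, which does not hold.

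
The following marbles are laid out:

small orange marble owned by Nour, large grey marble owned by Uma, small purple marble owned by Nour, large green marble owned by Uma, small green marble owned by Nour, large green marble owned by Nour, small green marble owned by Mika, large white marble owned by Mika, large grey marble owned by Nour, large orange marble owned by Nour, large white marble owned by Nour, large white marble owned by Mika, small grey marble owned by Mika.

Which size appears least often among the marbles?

small

Counts by size: large 8, small 5.
The minimum is 5, held uniquely by small.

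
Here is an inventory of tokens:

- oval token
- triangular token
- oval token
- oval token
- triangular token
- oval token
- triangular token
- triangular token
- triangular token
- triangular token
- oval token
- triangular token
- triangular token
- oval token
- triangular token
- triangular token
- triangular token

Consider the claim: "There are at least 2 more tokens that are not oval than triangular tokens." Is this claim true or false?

False

|tokens that are not oval| = 11.
|triangular tokens| = 11.
The claim requires 11 − 11 = 0 ≥ 2, which does not hold.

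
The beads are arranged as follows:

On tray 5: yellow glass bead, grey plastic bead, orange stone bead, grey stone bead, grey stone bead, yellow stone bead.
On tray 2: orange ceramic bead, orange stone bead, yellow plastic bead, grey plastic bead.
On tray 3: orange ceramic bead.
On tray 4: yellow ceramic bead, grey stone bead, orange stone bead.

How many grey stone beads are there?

3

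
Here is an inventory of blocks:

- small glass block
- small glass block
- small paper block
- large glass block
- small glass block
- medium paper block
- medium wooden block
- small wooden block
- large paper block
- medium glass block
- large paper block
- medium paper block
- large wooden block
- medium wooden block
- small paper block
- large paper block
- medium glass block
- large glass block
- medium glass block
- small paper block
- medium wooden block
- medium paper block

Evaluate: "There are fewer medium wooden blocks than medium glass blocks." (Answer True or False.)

There are 3 medium wooden blocks.
There are 3 medium glass blocks.
The claim requires 3 < 3, which does not hold.

False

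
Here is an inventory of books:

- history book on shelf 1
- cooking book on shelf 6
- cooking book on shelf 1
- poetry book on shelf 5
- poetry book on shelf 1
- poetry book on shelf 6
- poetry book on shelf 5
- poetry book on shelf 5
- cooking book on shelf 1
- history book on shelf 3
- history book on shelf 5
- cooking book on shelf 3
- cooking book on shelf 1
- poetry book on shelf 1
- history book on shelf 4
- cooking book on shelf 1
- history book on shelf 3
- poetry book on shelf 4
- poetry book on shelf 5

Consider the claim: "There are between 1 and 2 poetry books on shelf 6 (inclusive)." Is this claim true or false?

True

poetry books on shelf 6: 1.
The claim requires 1 ≤ 1 ≤ 2, which holds.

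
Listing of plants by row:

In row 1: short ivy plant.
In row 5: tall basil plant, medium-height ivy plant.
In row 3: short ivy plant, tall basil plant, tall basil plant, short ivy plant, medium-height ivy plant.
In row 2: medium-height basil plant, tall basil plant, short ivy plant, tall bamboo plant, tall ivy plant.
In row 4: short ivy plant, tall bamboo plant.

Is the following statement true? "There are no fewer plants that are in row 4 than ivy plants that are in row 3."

plants in row 4: 2.
ivy plants in row 3: 3.
The claim requires 2 ≥ 3, which does not hold.

False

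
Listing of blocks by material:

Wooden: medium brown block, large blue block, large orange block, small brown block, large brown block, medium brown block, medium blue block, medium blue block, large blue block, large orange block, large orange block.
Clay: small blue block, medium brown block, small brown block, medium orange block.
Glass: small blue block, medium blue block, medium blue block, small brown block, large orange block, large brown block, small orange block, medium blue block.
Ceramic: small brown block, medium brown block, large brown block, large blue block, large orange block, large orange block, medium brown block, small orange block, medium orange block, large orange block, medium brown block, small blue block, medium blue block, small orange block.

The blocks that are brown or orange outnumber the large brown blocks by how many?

22

blocks that are brown or orange: 25.
large brown blocks: 3.
25 − 3 = 22.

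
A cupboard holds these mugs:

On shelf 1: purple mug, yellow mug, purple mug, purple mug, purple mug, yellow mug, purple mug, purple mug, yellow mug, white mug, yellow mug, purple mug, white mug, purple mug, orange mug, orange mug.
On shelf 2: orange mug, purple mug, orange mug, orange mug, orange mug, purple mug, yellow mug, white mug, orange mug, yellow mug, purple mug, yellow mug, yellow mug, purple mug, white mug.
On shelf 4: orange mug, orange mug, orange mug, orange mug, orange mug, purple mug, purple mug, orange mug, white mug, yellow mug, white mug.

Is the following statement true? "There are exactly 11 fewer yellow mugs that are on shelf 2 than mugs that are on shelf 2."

True

|yellow mugs on shelf 2| = 4.
|mugs on shelf 2| = 15.
The claim requires 15 − 4 (= 11) to equal 11, which holds.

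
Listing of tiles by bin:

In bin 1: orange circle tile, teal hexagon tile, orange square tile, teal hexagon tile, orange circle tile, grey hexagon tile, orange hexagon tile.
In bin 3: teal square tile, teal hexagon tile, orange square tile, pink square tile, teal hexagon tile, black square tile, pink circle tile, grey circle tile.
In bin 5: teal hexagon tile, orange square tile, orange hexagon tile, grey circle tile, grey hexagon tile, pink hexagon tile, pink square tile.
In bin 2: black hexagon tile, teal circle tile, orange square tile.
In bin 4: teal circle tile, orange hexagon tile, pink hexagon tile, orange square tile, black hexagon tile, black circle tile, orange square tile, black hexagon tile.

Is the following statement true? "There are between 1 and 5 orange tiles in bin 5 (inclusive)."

There are 2 orange tiles in bin 5.
The claim requires 1 ≤ 2 ≤ 5, which holds.

True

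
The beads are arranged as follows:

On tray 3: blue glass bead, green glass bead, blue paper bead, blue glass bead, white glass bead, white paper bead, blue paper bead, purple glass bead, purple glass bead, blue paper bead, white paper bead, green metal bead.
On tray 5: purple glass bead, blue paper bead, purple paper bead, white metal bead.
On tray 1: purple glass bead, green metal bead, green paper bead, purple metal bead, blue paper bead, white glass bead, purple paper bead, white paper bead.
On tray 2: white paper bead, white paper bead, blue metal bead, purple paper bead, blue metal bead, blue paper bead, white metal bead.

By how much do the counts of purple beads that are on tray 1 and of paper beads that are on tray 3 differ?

2

purple beads on tray 1: 3. paper beads on tray 3: 5.
|3 − 5| = 5 − 3 = 2.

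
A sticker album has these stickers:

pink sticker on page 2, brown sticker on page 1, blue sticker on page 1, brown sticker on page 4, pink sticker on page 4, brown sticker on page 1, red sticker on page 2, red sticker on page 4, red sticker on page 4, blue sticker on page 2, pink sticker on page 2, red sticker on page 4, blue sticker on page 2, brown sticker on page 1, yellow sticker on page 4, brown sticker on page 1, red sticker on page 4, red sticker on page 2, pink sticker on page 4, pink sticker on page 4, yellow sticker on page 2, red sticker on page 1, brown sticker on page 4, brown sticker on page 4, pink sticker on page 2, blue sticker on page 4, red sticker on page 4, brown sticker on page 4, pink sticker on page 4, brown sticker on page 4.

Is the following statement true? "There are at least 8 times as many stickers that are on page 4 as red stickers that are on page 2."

True

|stickers on page 4| = 16.
|red stickers on page 2| = 2.
The claim requires 16 ≥ 8 × 2 = 16, which holds.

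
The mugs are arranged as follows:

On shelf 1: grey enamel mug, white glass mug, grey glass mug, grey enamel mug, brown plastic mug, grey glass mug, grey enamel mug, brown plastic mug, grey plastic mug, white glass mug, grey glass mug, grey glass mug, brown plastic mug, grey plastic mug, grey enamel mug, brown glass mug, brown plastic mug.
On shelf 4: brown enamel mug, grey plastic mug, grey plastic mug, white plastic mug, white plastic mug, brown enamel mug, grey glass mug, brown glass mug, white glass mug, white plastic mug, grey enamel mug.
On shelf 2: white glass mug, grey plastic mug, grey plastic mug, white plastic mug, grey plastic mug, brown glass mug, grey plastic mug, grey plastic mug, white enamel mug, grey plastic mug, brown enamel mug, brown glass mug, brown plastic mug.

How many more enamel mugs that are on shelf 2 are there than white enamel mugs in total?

1

enamel mugs on shelf 2: 2.
white enamel mugs: 1.
2 − 1 = 1.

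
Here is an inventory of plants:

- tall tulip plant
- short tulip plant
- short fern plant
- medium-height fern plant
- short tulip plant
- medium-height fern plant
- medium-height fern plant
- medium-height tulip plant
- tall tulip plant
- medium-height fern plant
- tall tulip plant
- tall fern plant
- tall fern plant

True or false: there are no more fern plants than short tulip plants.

|fern plants| = 7.
|short tulip plants| = 2.
The claim requires 7 ≤ 2, which does not hold.

False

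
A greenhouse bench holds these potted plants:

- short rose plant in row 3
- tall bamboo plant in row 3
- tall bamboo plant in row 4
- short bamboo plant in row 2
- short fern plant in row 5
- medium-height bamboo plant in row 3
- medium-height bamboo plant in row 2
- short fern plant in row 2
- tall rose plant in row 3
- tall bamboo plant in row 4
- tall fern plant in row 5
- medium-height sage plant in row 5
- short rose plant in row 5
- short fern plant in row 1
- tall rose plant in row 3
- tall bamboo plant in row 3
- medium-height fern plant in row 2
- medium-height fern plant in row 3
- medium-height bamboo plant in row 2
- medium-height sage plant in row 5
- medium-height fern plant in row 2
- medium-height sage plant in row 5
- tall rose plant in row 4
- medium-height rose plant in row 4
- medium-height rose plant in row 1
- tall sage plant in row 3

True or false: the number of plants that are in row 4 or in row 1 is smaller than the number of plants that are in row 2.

False

|plants in row 4 or in row 1| = 6.
|plants in row 2| = 6.
The claim requires 6 < 6, which does not hold.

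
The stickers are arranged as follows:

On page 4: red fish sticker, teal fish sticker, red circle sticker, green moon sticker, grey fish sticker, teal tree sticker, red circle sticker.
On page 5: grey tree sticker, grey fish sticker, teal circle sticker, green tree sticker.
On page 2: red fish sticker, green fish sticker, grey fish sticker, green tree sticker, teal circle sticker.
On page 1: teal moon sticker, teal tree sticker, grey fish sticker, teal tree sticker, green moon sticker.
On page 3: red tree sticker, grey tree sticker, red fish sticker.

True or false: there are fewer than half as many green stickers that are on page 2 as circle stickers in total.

False

There are 2 green stickers on page 2.
There are 4 circle stickers.
The claim requires 2 × 2 = 4 < 4, which does not hold.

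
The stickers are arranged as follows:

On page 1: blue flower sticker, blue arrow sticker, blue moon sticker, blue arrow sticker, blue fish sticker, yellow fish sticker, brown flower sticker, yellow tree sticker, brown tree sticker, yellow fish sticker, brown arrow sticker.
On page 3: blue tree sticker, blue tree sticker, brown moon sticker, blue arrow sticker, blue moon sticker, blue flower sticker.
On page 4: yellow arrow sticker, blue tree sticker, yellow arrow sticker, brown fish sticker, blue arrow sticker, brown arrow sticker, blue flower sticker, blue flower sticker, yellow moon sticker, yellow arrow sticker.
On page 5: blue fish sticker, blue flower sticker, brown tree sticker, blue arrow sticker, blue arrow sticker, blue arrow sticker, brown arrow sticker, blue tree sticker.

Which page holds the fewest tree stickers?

page 4

Counts by page (restricted to tree stickers): page 5→2, page 1→2, page 3→2, page 4→1.
The minimum is 1, held uniquely by page 4.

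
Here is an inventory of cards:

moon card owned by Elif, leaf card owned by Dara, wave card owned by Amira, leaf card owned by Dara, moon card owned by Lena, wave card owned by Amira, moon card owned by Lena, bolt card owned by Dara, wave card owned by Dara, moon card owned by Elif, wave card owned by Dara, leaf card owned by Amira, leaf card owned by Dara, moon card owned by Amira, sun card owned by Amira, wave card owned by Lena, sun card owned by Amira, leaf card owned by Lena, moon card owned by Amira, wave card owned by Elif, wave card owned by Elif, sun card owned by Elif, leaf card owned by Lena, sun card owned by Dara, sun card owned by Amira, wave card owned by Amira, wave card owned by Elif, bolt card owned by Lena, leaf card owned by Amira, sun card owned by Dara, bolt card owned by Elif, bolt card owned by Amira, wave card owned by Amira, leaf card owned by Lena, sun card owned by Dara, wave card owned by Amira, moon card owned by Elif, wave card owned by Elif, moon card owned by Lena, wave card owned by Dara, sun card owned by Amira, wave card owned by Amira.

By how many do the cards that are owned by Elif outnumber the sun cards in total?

cards owned by Elif: 9.
sun cards: 8.
9 − 8 = 1.

1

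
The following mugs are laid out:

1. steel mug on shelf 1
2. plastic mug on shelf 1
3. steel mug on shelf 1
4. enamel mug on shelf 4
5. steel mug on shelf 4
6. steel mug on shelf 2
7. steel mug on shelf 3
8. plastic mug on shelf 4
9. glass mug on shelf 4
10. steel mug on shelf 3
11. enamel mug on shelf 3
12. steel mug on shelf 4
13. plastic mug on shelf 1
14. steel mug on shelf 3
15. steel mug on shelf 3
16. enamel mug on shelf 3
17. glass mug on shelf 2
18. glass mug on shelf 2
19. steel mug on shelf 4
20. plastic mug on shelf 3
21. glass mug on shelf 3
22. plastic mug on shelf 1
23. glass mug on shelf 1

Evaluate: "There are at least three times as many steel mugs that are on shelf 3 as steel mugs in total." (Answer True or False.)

steel mugs on shelf 3: 4.
steel mugs: 10.
The claim requires 4 ≥ 3 × 10 = 30, which does not hold.

False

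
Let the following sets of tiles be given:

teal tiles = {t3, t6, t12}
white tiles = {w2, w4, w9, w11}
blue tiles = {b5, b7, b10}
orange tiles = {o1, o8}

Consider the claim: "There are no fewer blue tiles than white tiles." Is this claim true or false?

There are 3 blue tiles.
There are 4 white tiles.
The claim requires 3 ≥ 4, which does not hold.

False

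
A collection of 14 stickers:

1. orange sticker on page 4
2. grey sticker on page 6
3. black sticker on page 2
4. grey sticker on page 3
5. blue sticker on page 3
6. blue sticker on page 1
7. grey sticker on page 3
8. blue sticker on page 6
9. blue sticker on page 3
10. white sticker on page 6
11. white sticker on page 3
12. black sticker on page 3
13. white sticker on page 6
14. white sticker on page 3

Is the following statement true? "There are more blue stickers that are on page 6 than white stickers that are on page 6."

False

blue stickers on page 6: 1.
white stickers on page 6: 2.
The claim requires 1 > 2, which does not hold.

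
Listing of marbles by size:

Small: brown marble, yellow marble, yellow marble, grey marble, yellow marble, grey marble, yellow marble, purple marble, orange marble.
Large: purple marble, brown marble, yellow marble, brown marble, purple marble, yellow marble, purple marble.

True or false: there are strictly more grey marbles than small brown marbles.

True

|grey marbles| = 2.
|small brown marbles| = 1.
The claim requires 2 > 1, which holds.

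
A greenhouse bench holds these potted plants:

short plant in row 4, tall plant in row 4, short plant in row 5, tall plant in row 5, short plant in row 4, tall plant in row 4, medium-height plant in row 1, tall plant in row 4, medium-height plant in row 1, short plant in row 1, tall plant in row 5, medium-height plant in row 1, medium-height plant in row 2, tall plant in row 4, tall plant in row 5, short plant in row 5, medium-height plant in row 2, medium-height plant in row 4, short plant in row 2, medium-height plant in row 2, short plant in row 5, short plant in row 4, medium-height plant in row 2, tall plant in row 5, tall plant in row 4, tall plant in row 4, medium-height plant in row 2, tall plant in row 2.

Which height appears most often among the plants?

tall

Counts by height: tall 11, medium-height 9, short 8.
The maximum is 11, held uniquely by tall.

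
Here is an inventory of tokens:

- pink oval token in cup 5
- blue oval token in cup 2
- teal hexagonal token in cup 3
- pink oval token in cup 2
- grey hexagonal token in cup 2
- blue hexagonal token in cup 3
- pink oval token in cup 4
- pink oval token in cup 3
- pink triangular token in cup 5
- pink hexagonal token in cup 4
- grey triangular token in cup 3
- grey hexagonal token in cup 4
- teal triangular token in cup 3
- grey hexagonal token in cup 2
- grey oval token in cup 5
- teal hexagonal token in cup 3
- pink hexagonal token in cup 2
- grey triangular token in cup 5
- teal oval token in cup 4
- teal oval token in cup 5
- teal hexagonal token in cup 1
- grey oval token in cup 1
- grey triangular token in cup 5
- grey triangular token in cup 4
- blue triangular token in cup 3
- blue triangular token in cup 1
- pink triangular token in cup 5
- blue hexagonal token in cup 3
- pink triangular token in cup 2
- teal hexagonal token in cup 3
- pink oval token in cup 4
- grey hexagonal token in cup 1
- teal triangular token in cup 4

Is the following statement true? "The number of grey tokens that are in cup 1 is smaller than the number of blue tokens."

True

There are 2 grey tokens in cup 1.
There are 5 blue tokens.
The claim requires 2 < 5, which holds.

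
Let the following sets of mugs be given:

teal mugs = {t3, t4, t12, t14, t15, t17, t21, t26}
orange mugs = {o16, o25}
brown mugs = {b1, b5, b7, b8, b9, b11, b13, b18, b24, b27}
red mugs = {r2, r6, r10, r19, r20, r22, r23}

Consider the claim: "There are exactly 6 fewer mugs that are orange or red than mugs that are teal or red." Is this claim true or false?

mugs that are orange or red: 9.
mugs that are teal or red: 15.
The claim requires 15 − 9 (= 6) to equal 6, which holds.

True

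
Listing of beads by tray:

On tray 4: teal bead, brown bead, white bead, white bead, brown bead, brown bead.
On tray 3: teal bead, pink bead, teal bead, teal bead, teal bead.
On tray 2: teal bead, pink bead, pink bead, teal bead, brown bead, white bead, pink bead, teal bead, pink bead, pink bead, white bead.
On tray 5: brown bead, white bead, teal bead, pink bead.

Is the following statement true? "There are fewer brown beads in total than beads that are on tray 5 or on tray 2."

brown beads: 5.
beads on tray 5 or on tray 2: 15.
The claim requires 5 < 15, which holds.

True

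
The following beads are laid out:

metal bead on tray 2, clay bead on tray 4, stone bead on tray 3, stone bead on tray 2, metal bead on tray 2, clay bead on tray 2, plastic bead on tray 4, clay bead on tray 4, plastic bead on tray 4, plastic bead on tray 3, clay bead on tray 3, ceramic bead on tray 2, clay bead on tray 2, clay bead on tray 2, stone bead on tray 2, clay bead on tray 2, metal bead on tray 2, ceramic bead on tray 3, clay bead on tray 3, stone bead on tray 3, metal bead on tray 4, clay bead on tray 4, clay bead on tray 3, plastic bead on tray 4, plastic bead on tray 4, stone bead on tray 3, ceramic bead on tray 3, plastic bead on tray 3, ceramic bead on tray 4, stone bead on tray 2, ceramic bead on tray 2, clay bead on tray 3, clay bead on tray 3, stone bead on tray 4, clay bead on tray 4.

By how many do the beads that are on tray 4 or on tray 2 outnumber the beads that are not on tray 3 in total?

0

beads on tray 4 or on tray 2: 23.
beads that are not on tray 3: 23.
23 − 23 = 0.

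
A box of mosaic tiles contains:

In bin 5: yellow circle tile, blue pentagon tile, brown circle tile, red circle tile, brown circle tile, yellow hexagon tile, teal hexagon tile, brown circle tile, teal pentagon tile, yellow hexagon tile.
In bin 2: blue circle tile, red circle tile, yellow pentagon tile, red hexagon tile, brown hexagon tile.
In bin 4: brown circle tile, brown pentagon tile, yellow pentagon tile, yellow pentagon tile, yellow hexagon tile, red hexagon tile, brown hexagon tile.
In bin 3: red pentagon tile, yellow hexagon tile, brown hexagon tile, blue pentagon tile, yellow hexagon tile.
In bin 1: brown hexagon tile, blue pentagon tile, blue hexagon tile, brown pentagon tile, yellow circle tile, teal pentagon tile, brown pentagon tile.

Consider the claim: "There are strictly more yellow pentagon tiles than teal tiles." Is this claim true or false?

False

|yellow pentagon tiles| = 3.
|teal tiles| = 3.
The claim requires 3 > 3, which does not hold.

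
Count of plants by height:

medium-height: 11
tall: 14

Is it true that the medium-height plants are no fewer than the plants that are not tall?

There are 11 medium-height plants.
There are 11 plants that are not tall.
The claim requires 11 ≥ 11, which holds.

True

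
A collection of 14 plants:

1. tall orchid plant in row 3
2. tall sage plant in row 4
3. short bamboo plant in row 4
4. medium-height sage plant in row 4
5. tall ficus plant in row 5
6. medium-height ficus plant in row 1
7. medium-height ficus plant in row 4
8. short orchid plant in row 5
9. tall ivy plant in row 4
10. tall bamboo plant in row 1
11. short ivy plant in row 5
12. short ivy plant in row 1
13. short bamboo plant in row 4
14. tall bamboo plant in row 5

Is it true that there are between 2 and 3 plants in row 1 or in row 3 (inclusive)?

False

|plants in row 1 or in row 3| = 4.
The claim requires 2 ≤ 4 ≤ 3, which does not hold.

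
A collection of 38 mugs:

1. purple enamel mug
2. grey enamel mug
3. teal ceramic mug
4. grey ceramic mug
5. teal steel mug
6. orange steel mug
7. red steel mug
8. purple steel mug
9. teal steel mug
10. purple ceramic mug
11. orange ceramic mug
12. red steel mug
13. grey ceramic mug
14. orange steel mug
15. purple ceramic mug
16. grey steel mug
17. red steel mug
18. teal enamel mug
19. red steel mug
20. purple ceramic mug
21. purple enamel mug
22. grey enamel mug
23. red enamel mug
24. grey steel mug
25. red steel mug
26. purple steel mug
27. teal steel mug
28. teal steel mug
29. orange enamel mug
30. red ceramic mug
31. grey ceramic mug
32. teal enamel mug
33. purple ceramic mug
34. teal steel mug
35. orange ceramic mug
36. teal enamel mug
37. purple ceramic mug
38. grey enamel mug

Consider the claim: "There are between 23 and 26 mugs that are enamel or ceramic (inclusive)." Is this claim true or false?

mugs that are enamel or ceramic: 22.
The claim requires 23 ≤ 22 ≤ 26, which does not hold.

False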